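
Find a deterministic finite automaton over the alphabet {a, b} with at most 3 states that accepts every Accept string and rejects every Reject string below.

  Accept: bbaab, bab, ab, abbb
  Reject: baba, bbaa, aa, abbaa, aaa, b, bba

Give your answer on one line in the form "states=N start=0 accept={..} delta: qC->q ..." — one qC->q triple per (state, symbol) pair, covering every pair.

states=3 start=0 accept={2} delta: 0a->1 0b->0 1a->1 1b->2 2a->0 2b->1

State merging on the prefix tree: take the shortest (then alphabetical) example prefix whose next move is undefined and point that move at state 0, else 1, else 2, ...; a target is out if some Accept/Reject pair would then sit in one state with the same input left (inseparable). If every existing state is out, open a new one.
a: 0a undefined. 0a->0: no, ab/b meet in 0 with "b" left. Open state 1: 0a->1.
b: 0b undefined. 0b->0: ok.
aa: 1a undefined. 1a->0: no, bbaab/bbaa meet in 0. 1a->1: ok.
ab: 1b undefined. 1b->0: no, bbaab/b meet in 0. 1b->1: no, bbaab/baba meet in 1. Open state 2: 1b->2.
abb: 2b undefined. 2b->0: no, abbb/b meet in 0. 2b->1: ok.
baba: 2a undefined. 2a->0: ok.
All examples now run through 3 states with every (state, symbol) defined. Accept strings end in {2}, Reject strings end in {0,1}; accept={2}.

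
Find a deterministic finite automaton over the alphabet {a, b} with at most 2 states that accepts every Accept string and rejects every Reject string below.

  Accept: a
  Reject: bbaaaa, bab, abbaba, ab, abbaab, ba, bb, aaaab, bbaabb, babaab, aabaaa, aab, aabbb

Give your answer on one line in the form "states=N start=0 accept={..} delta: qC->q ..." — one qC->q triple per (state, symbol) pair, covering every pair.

states=2 start=0 accept={0} delta: 0a->0 0b->1 1a->1 1b->1

Fold the examples into a partial DFA from state 0: repeatedly fix the first undefined (state, symbol) met by the shortest-then-alphabetical prefix, trying targets in increasing order and rejecting any under which an Accept and a Reject string meet in one state with the same remainder; add a state when all current targets are rejected. Accepting states are where Accept strings end.
a: 0a undefined. 0a->0: ok.
b: 0b undefined. 0b->0: no, a/bbaaaa meet in 0. Open state 1: 0b->1.
ba: 1a undefined. 1a->0: no, a/ba meet in 0. 1a->1: ok.
bb: 1b undefined. 1b->0: no, a/bbaaaa meet in 0. 1b->1: ok.
All examples now run through 2 states with every (state, symbol) defined. Accept strings end in {0}, Reject strings end in {1}; accept={0}.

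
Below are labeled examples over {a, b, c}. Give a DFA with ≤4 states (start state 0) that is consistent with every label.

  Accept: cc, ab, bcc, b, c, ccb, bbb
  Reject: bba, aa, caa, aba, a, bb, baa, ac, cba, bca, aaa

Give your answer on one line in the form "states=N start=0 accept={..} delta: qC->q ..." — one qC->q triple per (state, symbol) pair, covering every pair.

Grow the machine one transition at a time. Run the examples from 0; the earliest place one falls off (shortest prefix, ties alphabetical) gets sent to the lowest-numbered state that keeps every Accept/Reject pair distinguishable — a pair clashes when both reach the same state with identical unread suffix — and to a fresh state only if none does.
a: 0a undefined. 0a->0: no, c/ac meet in 0 with "c" left. Open state 1: 0a->1.
b: 0b undefined. 0b->0: no, b/bb meet in 0. 0b->1: no, ab/bb meet in 1 with "b" left. Open state 2: 0b->2.
c: 0c undefined. 0c->0: ok.
aa: 1a undefined. 1a->0: no, cc/aa meet in 0. 1a->1: ok.
ab: 1b undefined. 1b->0: ok.
ac: 1c undefined. 1c->0: no, cc/ac meet in 0. 1c->1: ok.
ba: 2a undefined. 2a->0: no, cc/cba meet in 0. 2a->1: ok.
bb: 2b undefined. 2b->0: no, cc/bb meet in 0. 2b->1: ok.
bc: 2c undefined. 2c->0: ok.
All examples now run through 3 states with every (state, symbol) defined. Accept strings end in {0,2}, Reject strings end in {1}; accept={0,2}.

states=3 start=0 accept={0,2} delta: 0a->1 0b->2 0c->0 1a->1 1b->0 1c->1 2a->1 2b->1 2c->0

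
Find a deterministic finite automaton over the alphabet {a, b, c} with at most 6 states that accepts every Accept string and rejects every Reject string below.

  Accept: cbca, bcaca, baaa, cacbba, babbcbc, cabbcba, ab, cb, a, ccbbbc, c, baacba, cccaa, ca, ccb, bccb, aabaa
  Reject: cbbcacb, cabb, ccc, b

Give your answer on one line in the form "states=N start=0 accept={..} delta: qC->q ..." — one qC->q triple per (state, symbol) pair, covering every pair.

Fold the examples into a partial DFA from state 0: repeatedly fix the first undefined (state, symbol) met by the shortest-then-alphabetical prefix, trying targets in increasing order and rejecting any under which an Accept and a Reject string meet in one state with the same remainder; add a state when all current targets are rejected. Accepting states are where Accept strings end.
a: 0a undefined. 0a->0: no, ab/b meet in 0 with "b" left. Open state 1: 0a->1.
b: 0b undefined. 0b->0: ok.
c: 0c undefined. 0c->0: no, cb/ccc meet in 0. 0c->1: ok.
aa: 1a undefined. 1a->0: no, bcaca/cabb meet in 0. 1a->1: ok.
ab: 1b undefined. 1b->0: no, ab/cabb meet in 0. 1b->1: no, baaa/cabb meet in 1. Open state 2: 1b->2.
cc: 1c undefined. 1c->0: no, bcaca/ccc meet in 1. 1c->1: no, bcaca/ccc meet in 1. 1c->2: no, ccb/cabb meet in 2 with "b" left. Open state 3: 1c->3.
cbb: 2b undefined. 2b->0: no, ccb/cbbcacb meet in 3 with "b" left. 2b->1: no, baaa/cabb meet in 1. 2b->2: no, ab/cabb meet in 2. 2b->3: ok.
cbc: 2c undefined. 2c->0: ok.
ccb: 3b undefined. 3b->0: no, ccb/b meet in 0. 3b->1: no, ccbbbc/ccc meet in 3 with "c" left. 3b->2: no, ccbbbc/b meet in 0. 3b->3: no, ccbbbc/ccc meet in 3 with "c" left. Open state 4: 3b->4.
ccc: 3c undefined. 3c->0: no, ccb/cbbcacb meet in 4. 3c->1: no, cbca/ccc meet in 1. 3c->2: no, babbcbc/ccc meet in 2. 3c->3: ok.
aaba: 2a undefined. 2a->0: ok.
ccbb: 4b undefined. 4b->0: ok.
ccca: 3a undefined. 3a->0: no, bcaca/b meet in 0. 3a->1: no, ccb/cbbcacb meet in 4. 3a->2: no, cccaa/cbbcacb meet in 0. 3a->3: no, bcaca/cabb meet in 3. 3a->4: ok.
cccaa: 4a undefined. 4a->0: no, cabbcba/b meet in 0. 4a->1: ok.
cbbcac: 4c undefined. 4c->0: no, babbcbc/cbbcacb meet in 0. 4c->1: no, ab/cbbcacb meet in 2. 4c->2: ok.
All examples now run through 5 states with every (state, symbol) defined. Accept strings end in {1,2,4}, Reject strings end in {0,3}; accept={1,2,4}.

states=5 start=0 accept={1,2,4} delta: 0a->1 0b->0 0c->1 1a->1 1b->2 1c->3 2a->0 2b->3 2c->0 3a->4 3b->4 3c->3 4a->1 4b->0 4c->2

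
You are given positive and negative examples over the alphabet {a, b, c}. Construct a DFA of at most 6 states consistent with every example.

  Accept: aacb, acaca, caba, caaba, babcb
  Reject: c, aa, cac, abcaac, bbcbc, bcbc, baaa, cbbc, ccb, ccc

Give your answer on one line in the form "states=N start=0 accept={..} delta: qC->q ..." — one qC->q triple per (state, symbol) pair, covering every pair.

states=4 start=0 accept={2} delta: 0a->0 0b->0 0c->1 1a->1 1b->2 1c->3 2a->2 2b->0 2c->0 3a->2 3b->0 3c->0

State merging on the prefix tree: take the shortest (then alphabetical) example prefix whose next move is undefined and point that move at state 0, else 1, else 2, ...; a target is out if some Accept/Reject pair would then sit in one state with the same input left (inseparable). If every existing state is out, open a new one.
a: 0a undefined. 0a->0: ok.
b: 0b undefined. 0b->0: ok.
c: 0c undefined. 0c->0: no, aacb/c meet in 0. Open state 1: 0c->1.
ca: 1a undefined. 1a->0: no, acaca/aa meet in 0. 1a->1: ok.
cb: 1b undefined. 1b->0: no, aacb/aa meet in 0. 1b->1: no, aacb/c meet in 1. Open state 2: 1b->2.
cc: 1c undefined. 1c->0: no, acaca/aa meet in 0. 1c->1: no, aacb/ccb meet in 2. 1c->2: no, aacb/cac meet in 2. Open state 3: 1c->3.
cbb: 2b undefined. 2b->0: ok.
ccb: 3b undefined. 3b->0: ok.
ccc: 3c undefined. 3c->0: ok.
bcbc: 2c undefined. 2c->0: ok.
caba: 2a undefined. 2a->0: no, caba/aa meet in 0. 2a->1: no, caba/c meet in 1. 2a->2: ok.
acaca: 3a undefined. 3a->0: no, acaca/aa meet in 0. 3a->1: no, acaca/c meet in 1. 3a->2: ok.
All examples now run through 4 states with every (state, symbol) defined. Accept strings end in {2}, Reject strings end in {0,1,3}; accept={2}.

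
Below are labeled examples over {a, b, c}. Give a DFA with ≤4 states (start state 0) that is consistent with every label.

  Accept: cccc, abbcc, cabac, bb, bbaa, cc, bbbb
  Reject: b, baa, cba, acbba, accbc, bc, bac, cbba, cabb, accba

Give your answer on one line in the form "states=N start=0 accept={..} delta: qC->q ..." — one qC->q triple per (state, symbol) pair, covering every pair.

states=4 start=0 accept={3} delta: 0a->0 0b->1 0c->2 1a->0 1b->3 1c->0 2a->1 2b->0 2c->3 3a->3 3b->1 3c->3

State merging on the prefix tree: take the shortest (then alphabetical) example prefix whose next move is undefined and point that move at state 0, else 1, else 2, ...; a target is out if some Accept/Reject pair would then sit in one state with the same input left (inseparable). If every existing state is out, open a new one.
a: 0a undefined. 0a->0: ok.
b: 0b undefined. 0b->0: no, bb/b meet in 0. Open state 1: 0b->1.
c: 0c undefined. 0c->0: no, cabac/bac meet in 1 with "ac" left. 0c->1: no, cc/bc meet in 1 with "c" left. Open state 2: 0c->2.
ba: 1a undefined. 1a->0: ok.
bb: 1b undefined. 1b->0: no, bb/baa meet in 0. 1b->1: no, bb/b meet in 1. 1b->2: no, bb/bac meet in 2. Open state 3: 1b->3.
bc: 1c undefined. 1c->0: ok.
ca: 2a undefined. 2a->0: no, cabac/bac meet in 2. 2a->1: ok.
cb: 2b undefined. 2b->0: ok.
cc: 2c undefined. 2c->0: no, cccc/baa meet in 0. 2c->1: no, cccc/bac meet in 2. 2c->2: no, cccc/accbc meet in 2. 2c->3: ok.
bba: 3a undefined. 3a->0: no, cabac/bac meet in 2. 3a->1: no, cabac/baa meet in 0. 3a->2: no, bbaa/b meet in 1. 3a->3: ok.
bbb: 3b undefined. 3b->0: no, bbbb/b meet in 1. 3b->1: ok.
ccc: 3c undefined. 3c->0: no, cccc/bac meet in 2. 3c->1: no, cccc/baa meet in 0. 3c->2: no, cabac/bac meet in 2. 3c->3: ok.
All examples now run through 4 states with every (state, symbol) defined. Accept strings end in {3}, Reject strings end in {0,1,2}; accept={3}.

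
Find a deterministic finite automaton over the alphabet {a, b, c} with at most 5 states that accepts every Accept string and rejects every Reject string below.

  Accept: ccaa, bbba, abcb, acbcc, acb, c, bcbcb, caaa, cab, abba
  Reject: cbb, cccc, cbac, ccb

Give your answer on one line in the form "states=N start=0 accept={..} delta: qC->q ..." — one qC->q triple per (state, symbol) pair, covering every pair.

states=4 start=0 accept={0,1,2} delta: 0a->0 0b->0 0c->1 1a->0 1b->2 1c->3 2a->1 2b->3 2c->0 3a->0 3b->3 3c->1

Grow the machine one transition at a time. Run the examples from 0; the earliest place one falls off (shortest prefix, ties alphabetical) gets sent to the lowest-numbered state that keeps every Accept/Reject pair distinguishable — a pair clashes when both reach the same state with identical unread suffix — and to a fresh state only if none does.
a: 0a undefined. 0a->0: ok.
b: 0b undefined. 0b->0: ok.
c: 0c undefined. 0c->0: no, ccaa/cbb meet in 0. Open state 1: 0c->1.
ca: 1a undefined. 1a->0: ok.
cb: 1b undefined. 1b->0: no, bbba/cbb meet in 0. 1b->1: no, abcb/cbb meet in 1. Open state 2: 1b->2.
cc: 1c undefined. 1c->0: no, ccaa/cccc meet in 0. 1c->1: no, abcb/ccb meet in 2. 1c->2: no, acbcc/cccc meet in 2 with "cc" left. Open state 3: 1c->3.
cba: 2a undefined. 2a->0: no, c/cbac meet in 1. 2a->1: ok.
cbb: 2b undefined. 2b->0: no, bbba/cbb meet in 0. 2b->1: no, c/cbb meet in 1. 2b->2: no, abcb/cbb meet in 2. 2b->3: ok.
cca: 3a undefined. 3a->0: ok.
ccb: 3b undefined. 3b->0: no, ccaa/ccb meet in 0. 3b->1: no, c/ccb meet in 1. 3b->2: no, abcb/ccb meet in 2. 3b->3: ok.
ccc: 3c undefined. 3c->0: no, c/cccc meet in 1. 3c->1: ok.
acbc: 2c undefined. 2c->0: ok.
All examples now run through 4 states with every (state, symbol) defined. Accept strings end in {0,1,2}, Reject strings end in {3}; accept={0,1,2}.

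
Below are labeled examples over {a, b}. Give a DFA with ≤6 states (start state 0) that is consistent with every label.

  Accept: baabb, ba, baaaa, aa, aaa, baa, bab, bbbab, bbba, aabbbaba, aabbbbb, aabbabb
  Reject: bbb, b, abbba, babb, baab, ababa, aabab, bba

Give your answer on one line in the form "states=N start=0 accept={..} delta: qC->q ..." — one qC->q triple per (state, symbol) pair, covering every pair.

states=5 start=0 accept={0,2,3} delta: 0a->1 0b->1 1a->2 1b->0 2a->0 2b->3 3a->0 3b->4 4a->0 4b->3

Grow the machine one transition at a time. Run the examples from 0; the earliest place one falls off (shortest prefix, ties alphabetical) gets sent to the lowest-numbered state that keeps every Accept/Reject pair distinguishable — a pair clashes when both reach the same state with identical unread suffix — and to a fresh state only if none does.
a: 0a undefined. 0a->0: no, bab/aabab meet in 0 with "bab" left. Open state 1: 0a->1.
b: 0b undefined. 0b->0: no, ba/bba meet in 1. 0b->1: ok.
aa: 1a undefined. 1a->0: no, baabb/bbb meet in 1 with "bb" left. 1a->1: no, baabb/bbb meet in 1 with "bb" left. Open state 2: 1a->2.
ab: 1b undefined. 1b->0: ok.
aaa: 2a undefined. 2a->0: ok.
aab: 2b undefined. 2b->0: no, baabb/aabab meet in 0. 2b->1: no, baabb/babb meet in 0. 2b->2: no, ba/babb meet in 2. Open state 3: 2b->3.
aaba: 3a undefined. 3a->0: ok.
aabb: 3b undefined. 3b->0: no, baabb/babb meet in 0. 3b->1: no, aabbbaba/bbb meet in 1. 3b->2: no, ba/babb meet in 2. 3b->3: no, bab/babb meet in 3. Open state 4: 3b->4.
aabba: 4a undefined. 4a->0: ok.
aabbb: 4b undefined. 4b->0: no, aabbbaba/bbb meet in 1. 4b->1: no, aabbbbb/bbb meet in 1. 4b->2: no, aabbbbb/babb meet in 4. 4b->3: ok.
All examples now run through 5 states with every (state, symbol) defined. Accept strings end in {0,2,3}, Reject strings end in {1,4}; accept={0,2,3}.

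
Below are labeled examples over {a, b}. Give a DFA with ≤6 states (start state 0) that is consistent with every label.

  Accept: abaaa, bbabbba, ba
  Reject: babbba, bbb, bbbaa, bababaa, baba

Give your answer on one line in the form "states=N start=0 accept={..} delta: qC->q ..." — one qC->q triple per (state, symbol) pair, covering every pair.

Fold the examples into a partial DFA from state 0: repeatedly fix the first undefined (state, symbol) met by the shortest-then-alphabetical prefix, trying targets in increasing order and rejecting any under which an Accept and a Reject string meet in one state with the same remainder; add a state when all current targets are rejected. Accepting states are where Accept strings end.
a: 0a undefined. 0a->0: ok.
b: 0b undefined. 0b->0: no, abaaa/babbba meet in 0. Open state 1: 0b->1.
ba: 1a undefined. 1a->0: no, abaaa/bababaa meet in 0. 1a->1: ok.
bb: 1b undefined. 1b->0: no, abaaa/bbb meet in 1. 1b->1: no, abaaa/babbba meet in 1. Open state 2: 1b->2.
bba: 2a undefined. 2a->0: no, abaaa/bababaa meet in 1. 2a->1: no, abaaa/bababaa meet in 1. 2a->2: ok.
bbb: 2b undefined. 2b->0: no, abaaa/babbba meet in 1. 2b->1: no, abaaa/bbb meet in 1. 2b->2: no, bbabbba/babbba meet in 2. Open state 3: 2b->3.
bbba: 3a undefined. 3a->0: ok.
babbb: 3b undefined. 3b->0: ok.
All examples now run through 4 states with every (state, symbol) defined. Accept strings end in {1}, Reject strings end in {0,2,3}; accept={1}.

states=4 start=0 accept={1} delta: 0a->0 0b->1 1a->1 1b->2 2a->2 2b->3 3a->0 3b->0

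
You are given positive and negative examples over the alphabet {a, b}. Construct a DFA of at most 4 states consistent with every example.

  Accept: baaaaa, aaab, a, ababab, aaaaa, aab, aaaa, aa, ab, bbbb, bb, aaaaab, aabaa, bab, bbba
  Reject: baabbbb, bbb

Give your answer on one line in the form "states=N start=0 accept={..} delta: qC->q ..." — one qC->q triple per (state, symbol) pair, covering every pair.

states=4 start=0 accept={0,1,2} delta: 0a->0 0b->1 1a->1 1b->2 2a->0 2b->3 3a->0 3b->2

Grow the machine one transition at a time. Run the examples from 0; the earliest place one falls off (shortest prefix, ties alphabetical) gets sent to the lowest-numbered state that keeps every Accept/Reject pair distinguishable — a pair clashes when both reach the same state with identical unread suffix — and to a fresh state only if none does.
a: 0a undefined. 0a->0: ok.
b: 0b undefined. 0b->0: no, baaaaa/baabbbb meet in 0. Open state 1: 0b->1.
ba: 1a undefined. 1a->0: no, bbbb/baabbbb meet in 1 with "bbb" left. 1a->1: ok.
bb: 1b undefined. 1b->0: no, baaaaa/baabbbb meet in 1. 1b->1: no, baaaaa/baabbbb meet in 1. Open state 2: 1b->2.
bbb: 2b undefined. 2b->0: no, a/bbb meet in 0. 2b->1: no, baaaaa/baabbbb meet in 1. 2b->2: no, bbbb/baabbbb meet in 2. Open state 3: 2b->3.
bbba: 3a undefined. 3a->0: ok.
bbbb: 3b undefined. 3b->0: no, baaaaa/baabbbb meet in 1. 3b->1: no, bb/baabbbb meet in 2. 3b->2: ok.
ababa: 2a undefined. 2a->0: ok.
All examples now run through 4 states with every (state, symbol) defined. Accept strings end in {0,1,2}, Reject strings end in {3}; accept={0,1,2}.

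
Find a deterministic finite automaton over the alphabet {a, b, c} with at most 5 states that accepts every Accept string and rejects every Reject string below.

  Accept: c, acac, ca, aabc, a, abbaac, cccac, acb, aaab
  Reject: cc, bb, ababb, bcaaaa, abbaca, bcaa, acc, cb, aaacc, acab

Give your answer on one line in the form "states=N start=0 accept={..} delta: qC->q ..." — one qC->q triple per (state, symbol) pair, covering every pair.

states=5 start=0 accept={1,2} delta: 0a->1 0b->0 0c->1 1a->2 1b->0 1c->3 2a->3 2b->0 2c->1 3a->4 3b->1 3c->3 4a->0 4b->0 4c->1

Fold the examples into a partial DFA from state 0: repeatedly fix the first undefined (state, symbol) met by the shortest-then-alphabetical prefix, trying targets in increasing order and rejecting any under which an Accept and a Reject string meet in one state with the same remainder; add a state when all current targets are rejected. Accepting states are where Accept strings end.
a: 0a undefined. 0a->0: no, acb/cb meet in 0 with "cb" left. Open state 1: 0a->1.
b: 0b undefined. 0b->0: ok.
c: 0c undefined. 0c->0: no, c/cc meet in 0. 0c->1: ok.
aa: 1a undefined. 1a->0: no, c/bcaaaa meet in 1. 1a->1: no, c/bcaaaa meet in 1. Open state 2: 1a->2.
ab: 1b undefined. 1b->0: ok.
ac: 1c undefined. 1c->0: no, c/abbaca meet in 1. 1c->1: no, c/cc meet in 1. 1c->2: no, ca/cc meet in 2. Open state 3: 1c->3.
aaa: 2a undefined. 2a->0: no, ca/bcaaaa meet in 2. 2a->1: no, c/bcaaaa meet in 1. 2a->2: no, ca/bcaaaa meet in 2. 2a->3: ok.
aab: 2b undefined. 2b->0: ok.
aca: 3a undefined. 3a->0: no, c/bcaaaa meet in 1. 3a->1: no, c/abbaca meet in 1. 3a->2: no, ca/abbaca meet in 2. 3a->3: no, acac/acc meet in 3 with "c" left. Open state 4: 3a->4.
acb: 3b undefined. 3b->0: no, acb/bb meet in 0. 3b->1: ok.
acc: 3c undefined. 3c->0: no, c/aaacc meet in 1. 3c->1: no, c/acc meet in 1. 3c->2: no, ca/acc meet in 2. 3c->3: ok.
acab: 4b undefined. 4b->0: ok.
acac: 4c undefined. 4c->0: no, acac/bb meet in 0. 4c->1: ok.
abbaac: 2c undefined. 2c->0: no, abbaac/bb meet in 0. 2c->1: ok.
bcaaaa: 4a undefined. 4a->0: ok.
All examples now run through 5 states with every (state, symbol) defined. Accept strings end in {1,2}, Reject strings end in {0,3,4}; accept={1,2}.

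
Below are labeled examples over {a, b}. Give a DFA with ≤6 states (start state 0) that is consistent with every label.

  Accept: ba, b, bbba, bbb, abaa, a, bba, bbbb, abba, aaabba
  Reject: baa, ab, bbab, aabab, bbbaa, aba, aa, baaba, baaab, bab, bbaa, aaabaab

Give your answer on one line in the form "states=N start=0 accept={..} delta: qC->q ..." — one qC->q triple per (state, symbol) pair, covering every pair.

states=4 start=0 accept={0,1} delta: 0a->1 0b->0 1a->2 1b->3 2a->1 2b->3 3a->2 3b->0

Grow the machine one transition at a time. Run the examples from 0; the earliest place one falls off (shortest prefix, ties alphabetical) gets sent to the lowest-numbered state that keeps every Accept/Reject pair distinguishable — a pair clashes when both reach the same state with identical unread suffix — and to a fresh state only if none does.
a: 0a undefined. 0a->0: no, ba/aba meet in 0 with "ba" left. Open state 1: 0a->1.
b: 0b undefined. 0b->0: ok.
aa: 1a undefined. 1a->0: no, ba/baaba meet in 1. 1a->1: no, ba/baa meet in 1. Open state 2: 1a->2.
ab: 1b undefined. 1b->0: no, ba/aba meet in 1. 1b->1: no, ba/ab meet in 1. 1b->2: no, abba/baaba meet in 2 with "ba" left. Open state 3: 1b->3.
aaa: 2a undefined. 2a->0: no, b/baaab meet in 0. 2a->1: ok.
aab: 2b undefined. 2b->0: no, ba/baaba meet in 1. 2b->1: no, ba/aabab meet in 1. 2b->2: no, ba/baaba meet in 1. 2b->3: ok.
aba: 3a undefined. 3a->0: no, b/aabab meet in 0. 3a->1: no, ba/aba meet in 1. 3a->2: ok.
abb: 3b undefined. 3b->0: ok.
All examples now run through 4 states with every (state, symbol) defined. Accept strings end in {0,1}, Reject strings end in {2,3}; accept={0,1}.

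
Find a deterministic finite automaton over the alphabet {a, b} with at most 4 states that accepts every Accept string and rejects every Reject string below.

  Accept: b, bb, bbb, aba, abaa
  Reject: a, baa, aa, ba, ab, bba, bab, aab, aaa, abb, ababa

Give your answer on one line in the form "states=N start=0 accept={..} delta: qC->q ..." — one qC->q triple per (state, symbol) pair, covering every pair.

State merging on the prefix tree: take the shortest (then alphabetical) example prefix whose next move is undefined and point that move at state 0, else 1, else 2, ...; a target is out if some Accept/Reject pair would then sit in one state with the same input left (inseparable). If every existing state is out, open a new one.
a: 0a undefined. 0a->0: no, b/ab meet in 0 with "b" left. Open state 1: 0a->1.
b: 0b undefined. 0b->0: ok.
aa: 1a undefined. 1a->0: no, b/baa meet in 0. 1a->1: ok.
ab: 1b undefined. 1b->0: no, b/ab meet in 0. 1b->1: no, aba/a meet in 1. Open state 2: 1b->2.
aba: 2a undefined. 2a->0: no, abaa/a meet in 1. 2a->1: no, aba/a meet in 1. 2a->2: no, aba/ab meet in 2. Open state 3: 2a->3.
abb: 2b undefined. 2b->0: no, b/abb meet in 0. 2b->1: ok.
abaa: 3a undefined. 3a->0: ok.
abab: 3b undefined. 3b->0: ok.
All examples now run through 4 states with every (state, symbol) defined. Accept strings end in {0,3}, Reject strings end in {1,2}; accept={0,3}.

states=4 start=0 accept={0,3} delta: 0a->1 0b->0 1a->1 1b->2 2a->3 2b->1 3a->0 3b->0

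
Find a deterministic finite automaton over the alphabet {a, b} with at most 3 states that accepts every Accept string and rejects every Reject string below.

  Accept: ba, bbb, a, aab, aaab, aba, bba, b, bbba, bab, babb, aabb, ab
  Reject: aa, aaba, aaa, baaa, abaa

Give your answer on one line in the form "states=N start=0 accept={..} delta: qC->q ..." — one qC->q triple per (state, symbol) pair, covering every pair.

states=3 start=0 accept={0,1} delta: 0a->1 0b->0 1a->2 1b->0 2a->2 2b->1

Grow the machine one transition at a time. Run the examples from 0; the earliest place one falls off (shortest prefix, ties alphabetical) gets sent to the lowest-numbered state that keeps every Accept/Reject pair distinguishable — a pair clashes when both reach the same state with identical unread suffix — and to a fresh state only if none does.
a: 0a undefined. 0a->0: no, ba/aaba meet in 0 with "ba" left. Open state 1: 0a->1.
b: 0b undefined. 0b->0: ok.
aa: 1a undefined. 1a->0: no, ba/aaba meet in 1. 1a->1: no, ba/aa meet in 1. Open state 2: 1a->2.
ab: 1b undefined. 1b->0: ok.
aaa: 2a undefined. 2a->0: no, bbb/aaa meet in 0. 2a->1: no, ba/aaa meet in 1. 2a->2: ok.
aab: 2b undefined. 2b->0: no, ba/aaba meet in 1. 2b->1: ok.
All examples now run through 3 states with every (state, symbol) defined. Accept strings end in {0,1}, Reject strings end in {2}; accept={0,1}.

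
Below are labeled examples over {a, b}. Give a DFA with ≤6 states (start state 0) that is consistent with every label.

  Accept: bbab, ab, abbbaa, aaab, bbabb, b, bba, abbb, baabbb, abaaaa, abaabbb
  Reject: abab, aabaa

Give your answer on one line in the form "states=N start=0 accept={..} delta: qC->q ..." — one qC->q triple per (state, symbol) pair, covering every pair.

Grow the machine one transition at a time. Run the examples from 0; the earliest place one falls off (shortest prefix, ties alphabetical) gets sent to the lowest-numbered state that keeps every Accept/Reject pair distinguishable — a pair clashes when both reach the same state with identical unread suffix — and to a fresh state only if none does.
a: 0a undefined. 0a->0: ok.
b: 0b undefined. 0b->0: no, bbab/abab meet in 0. Open state 1: 0b->1.
ba: 1a undefined. 1a->0: no, ab/abab meet in 1. 1a->1: no, ab/aabaa meet in 1. Open state 2: 1a->2.
bb: 1b undefined. 1b->0: no, abbbaa/aabaa meet in 2 with "a" left. 1b->1: no, bbab/abab meet in 2 with "b" left. 1b->2: no, bba/aabaa meet in 2 with "a" left. Open state 3: 1b->3.
baa: 2a undefined. 2a->0: no, abaaaa/aabaa meet in 0. 2a->1: no, ab/aabaa meet in 1. 2a->2: no, abaaaa/aabaa meet in 2. 2a->3: ok.
bba: 3a undefined. 3a->0: no, bbabb/aabaa meet in 3. 3a->1: no, bbab/aabaa meet in 3. 3a->2: no, bbab/abab meet in 2 with "b" left. 3a->3: no, bba/aabaa meet in 3. Open state 4: 3a->4.
abab: 2b undefined. 2b->0: ok.
abbb: 3b undefined. 3b->0: no, abbbaa/abab meet in 0. 3b->1: no, abbbaa/aabaa meet in 3. 3b->2: ok.
bbab: 4b undefined. 4b->0: no, bbab/abab meet in 0. 4b->1: no, bbabb/aabaa meet in 3. 4b->2: no, bbabb/abab meet in 0. 4b->3: no, bbab/aabaa meet in 3. 4b->4: ok.
abaaaa: 4a undefined. 4a->0: no, abaaaa/abab meet in 0. 4a->1: ok.
All examples now run through 5 states with every (state, symbol) defined. Accept strings end in {1,2,4}, Reject strings end in {0,3}; accept={1,2,4}.

states=5 start=0 accept={1,2,4} delta: 0a->0 0b->1 1a->2 1b->3 2a->3 2b->0 3a->4 3b->2 4a->1 4b->4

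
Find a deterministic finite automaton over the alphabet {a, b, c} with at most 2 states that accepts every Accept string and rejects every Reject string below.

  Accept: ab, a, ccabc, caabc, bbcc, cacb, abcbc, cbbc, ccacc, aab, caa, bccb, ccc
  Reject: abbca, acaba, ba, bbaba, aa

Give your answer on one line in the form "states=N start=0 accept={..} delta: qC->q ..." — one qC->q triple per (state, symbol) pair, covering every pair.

State merging on the prefix tree: take the shortest (then alphabetical) example prefix whose next move is undefined and point that move at state 0, else 1, else 2, ...; a target is out if some Accept/Reject pair would then sit in one state with the same input left (inseparable). If every existing state is out, open a new one.
a: 0a undefined. 0a->0: no, a/aa meet in 0. Open state 1: 0a->1.
b: 0b undefined. 0b->0: no, a/ba meet in 1. 0b->1: ok.
c: 0c undefined. 0c->0: no, caa/ba meet in 1 with "a" left. 0c->1: ok.
aa: 1a undefined. 1a->0: ok.
ab: 1b undefined. 1b->0: no, ab/ba meet in 0. 1b->1: ok.
ac: 1c undefined. 1c->0: no, ab/abbca meet in 1. 1c->1: ok.
All examples now run through 2 states with every (state, symbol) defined. Accept strings end in {1}, Reject strings end in {0}; accept={1}.

states=2 start=0 accept={1} delta: 0a->1 0b->1 0c->1 1a->0 1b->1 1c->1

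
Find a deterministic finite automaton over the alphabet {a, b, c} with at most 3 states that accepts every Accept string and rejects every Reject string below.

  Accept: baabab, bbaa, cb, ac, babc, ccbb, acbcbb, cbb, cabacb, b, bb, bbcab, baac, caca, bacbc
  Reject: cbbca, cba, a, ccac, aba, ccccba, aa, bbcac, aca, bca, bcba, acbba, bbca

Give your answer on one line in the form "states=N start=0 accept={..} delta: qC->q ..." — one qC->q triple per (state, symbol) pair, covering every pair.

states=3 start=0 accept={1} delta: 0a->0 0b->1 0c->1 1a->2 1b->1 1c->1 2a->1 2b->1 2c->2

Grow the machine one transition at a time. Run the examples from 0; the earliest place one falls off (shortest prefix, ties alphabetical) gets sent to the lowest-numbered state that keeps every Accept/Reject pair distinguishable — a pair clashes when both reach the same state with identical unread suffix — and to a fresh state only if none does.
a: 0a undefined. 0a->0: ok.
b: 0b undefined. 0b->0: no, baabab/a meet in 0. Open state 1: 0b->1.
c: 0c undefined. 0c->0: no, ac/a meet in 0. 0c->1: ok.
ba: 1a undefined. 1a->0: no, caca/a meet in 0. 1a->1: no, ac/aba meet in 1. Open state 2: 1a->2.
bb: 1b undefined. 1b->0: no, bbaa/cba meet in 0. 1b->1: ok.
bc: 1c undefined. 1c->0: no, cb/ccac meet in 1. 1c->1: ok.
baa: 2a undefined. 2a->0: no, bbaa/a meet in 0. 2a->1: ok.
bab: 2b undefined. 2b->0: no, baabab/a meet in 0. 2b->1: ok.
bac: 2c undefined. 2c->0: no, caca/a meet in 0. 2c->1: no, baabab/ccac meet in 1. 2c->2: ok.
All examples now run through 3 states with every (state, symbol) defined. Accept strings end in {1}, Reject strings end in {0,2}; accept={1}.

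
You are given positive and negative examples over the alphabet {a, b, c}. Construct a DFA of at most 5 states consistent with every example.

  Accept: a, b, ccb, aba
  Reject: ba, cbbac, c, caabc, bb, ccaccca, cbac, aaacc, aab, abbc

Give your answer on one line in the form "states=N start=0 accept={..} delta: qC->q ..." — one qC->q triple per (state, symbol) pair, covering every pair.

states=3 start=0 accept={1} delta: 0a->1 0b->1 0c->0 1a->2 1b->0 1c->2 2a->0 2b->0 2c->2

Grow the machine one transition at a time. Run the examples from 0; the earliest place one falls off (shortest prefix, ties alphabetical) gets sent to the lowest-numbered state that keeps every Accept/Reject pair distinguishable — a pair clashes when both reach the same state with identical unread suffix — and to a fresh state only if none does.
a: 0a undefined. 0a->0: no, b/aab meet in 0 with "b" left. Open state 1: 0a->1.
b: 0b undefined. 0b->0: no, a/ba meet in 1. 0b->1: ok.
c: 0c undefined. 0c->0: ok.
aa: 1a undefined. 1a->0: no, a/aab meet in 1. 1a->1: no, a/ba meet in 1. Open state 2: 1a->2.
ab: 1b undefined. 1b->0: ok.
aaa: 2a undefined. 2a->0: ok.
aab: 2b undefined. 2b->0: ok.
abbc: 1c undefined. 1c->0: no, a/ccaccca meet in 1. 1c->1: no, a/cbbac meet in 1. 1c->2: ok.
cbac: 2c undefined. 2c->0: no, a/ccaccca meet in 1. 2c->1: no, a/cbac meet in 1. 2c->2: ok.
All examples now run through 3 states with every (state, symbol) defined. Accept strings end in {1}, Reject strings end in {0,2}; accept={1}.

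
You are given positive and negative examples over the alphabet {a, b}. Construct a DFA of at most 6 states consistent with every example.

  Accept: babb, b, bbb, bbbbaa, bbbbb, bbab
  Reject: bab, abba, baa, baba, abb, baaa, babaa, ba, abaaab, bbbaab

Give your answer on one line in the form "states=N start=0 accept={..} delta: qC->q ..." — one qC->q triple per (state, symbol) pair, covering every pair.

states=6 start=0 accept={1,4} delta: 0a->0 0b->1 1a->2 1b->3 2a->2 2b->0 3a->0 3b->4 4a->1 4b->5 5a->4 5b->1

Grow the machine one transition at a time. Run the examples from 0; the earliest place one falls off (shortest prefix, ties alphabetical) gets sent to the lowest-numbered state that keeps every Accept/Reject pair distinguishable — a pair clashes when both reach the same state with identical unread suffix — and to a fresh state only if none does.
a: 0a undefined. 0a->0: ok.
b: 0b undefined. 0b->0: no, babb/bab meet in 0. Open state 1: 0b->1.
ba: 1a undefined. 1a->0: no, babb/abb meet in 1 with "b" left. 1a->1: no, b/baa meet in 1. Open state 2: 1a->2.
bb: 1b undefined. 1b->0: no, bbbbaa/abba meet in 0. 1b->1: no, b/abb meet in 1. 1b->2: no, bbb/bab meet in 2 with "b" left. Open state 3: 1b->3.
baa: 2a undefined. 2a->0: no, b/abaaab meet in 1. 2a->1: no, b/baa meet in 1. 2a->2: ok.
bab: 2b undefined. 2b->0: ok.
bba: 3a undefined. 3a->0: ok.
bbb: 3b undefined. 3b->0: no, babb/bbbaab meet in 1. 3b->1: no, bbbbaa/bab meet in 0. 3b->2: no, bbb/baa meet in 2. 3b->3: no, babb/bbbaab meet in 1. Open state 4: 3b->4.
bbba: 4a undefined. 4a->0: no, babb/bbbaab meet in 1. 4a->1: ok.
bbbb: 4b undefined. 4b->0: no, bbbbaa/bab meet in 0. 4b->1: no, bbbbaa/baa meet in 2. 4b->2: no, bbbbaa/baa meet in 2. 4b->3: no, bbbbaa/bab meet in 0. 4b->4: no, bbbbaa/baa meet in 2. Open state 5: 4b->5.
bbbba: 5a undefined. 5a->0: no, bbbbaa/bab meet in 0. 5a->1: no, bbbbaa/baa meet in 2. 5a->2: no, bbbbaa/baa meet in 2. 5a->3: no, bbbbaa/bab meet in 0. 5a->4: ok.
bbbbb: 5b undefined. 5b->0: no, bbbbb/bab meet in 0. 5b->1: ok.
All examples now run through 6 states with every (state, symbol) defined. Accept strings end in {1,4}, Reject strings end in {0,2,3}; accept={1,4}.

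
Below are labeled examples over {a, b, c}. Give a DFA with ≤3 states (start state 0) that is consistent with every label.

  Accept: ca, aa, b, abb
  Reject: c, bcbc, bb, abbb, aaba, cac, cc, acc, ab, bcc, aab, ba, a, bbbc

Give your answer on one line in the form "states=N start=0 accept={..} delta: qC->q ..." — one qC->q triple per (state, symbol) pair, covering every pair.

states=3 start=0 accept={2} delta: 0a->1 0b->2 0c->1 1a->2 1b->0 1c->0 2a->0 2b->0 2c->0

State merging on the prefix tree: take the shortest (then alphabetical) example prefix whose next move is undefined and point that move at state 0, else 1, else 2, ...; a target is out if some Accept/Reject pair would then sit in one state with the same input left (inseparable). If every existing state is out, open a new one.
a: 0a undefined. 0a->0: no, aa/a meet in 0. Open state 1: 0a->1.
b: 0b undefined. 0b->0: no, b/bb meet in 0. 0b->1: no, aa/ba meet in 1 with "a" left. Open state 2: 0b->2.
c: 0c undefined. 0c->0: no, ca/a meet in 1. 0c->1: ok.
aa: 1a undefined. 1a->0: no, b/aab meet in 2. 1a->1: no, ca/c meet in 1. 1a->2: ok.
ab: 1b undefined. 1b->0: ok.
ac: 1c undefined. 1c->0: ok.
ba: 2a undefined. 2a->0: ok.
bb: 2b undefined. 2b->0: ok.
bc: 2c undefined. 2c->0: ok.
All examples now run through 3 states with every (state, symbol) defined. Accept strings end in {2}, Reject strings end in {0,1}; accept={2}.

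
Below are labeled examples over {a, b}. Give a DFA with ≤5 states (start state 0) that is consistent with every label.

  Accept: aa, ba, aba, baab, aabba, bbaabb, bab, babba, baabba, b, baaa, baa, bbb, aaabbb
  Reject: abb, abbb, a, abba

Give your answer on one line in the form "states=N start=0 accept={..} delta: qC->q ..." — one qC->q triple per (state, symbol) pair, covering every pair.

states=5 start=0 accept={0,2} delta: 0a->1 0b->2 1a->2 1b->3 2a->2 2b->0 3a->0 3b->4 4a->1 4b->1

Grow the machine one transition at a time. Run the examples from 0; the earliest place one falls off (shortest prefix, ties alphabetical) gets sent to the lowest-numbered state that keeps every Accept/Reject pair distinguishable — a pair clashes when both reach the same state with identical unread suffix — and to a fresh state only if none does.
a: 0a undefined. 0a->0: no, aa/a meet in 0. Open state 1: 0a->1.
b: 0b undefined. 0b->0: no, ba/a meet in 1. 0b->1: no, b/a meet in 1. Open state 2: 0b->2.
aa: 1a undefined. 1a->0: no, aaabbb/abbb meet in 1 with "bbb" left. 1a->1: no, aa/a meet in 1. 1a->2: ok.
ab: 1b undefined. 1b->0: no, aa/abb meet in 2. 1b->1: no, aa/abba meet in 2. 1b->2: no, bbb/abbb meet in 2 with "bb" left. Open state 3: 1b->3.
ba: 2a undefined. 2a->0: no, baabba/abba meet in 3 with "ba" left. 2a->1: no, ba/a meet in 1. 2a->2: ok.
bb: 2b undefined. 2b->0: ok.
aba: 3a undefined. 3a->0: ok.
abb: 3b undefined. 3b->0: no, aa/abbb meet in 2. 3b->1: no, aa/abba meet in 2. 3b->2: no, aa/abb meet in 2. 3b->3: no, aba/abba meet in 0. Open state 4: 3b->4.
abba: 4a undefined. 4a->0: no, aba/abba meet in 0. 4a->1: ok.
abbb: 4b undefined. 4b->0: no, aba/abbb meet in 0. 4b->1: ok.
All examples now run through 5 states with every (state, symbol) defined. Accept strings end in {0,2}, Reject strings end in {1,4}; accept={0,2}.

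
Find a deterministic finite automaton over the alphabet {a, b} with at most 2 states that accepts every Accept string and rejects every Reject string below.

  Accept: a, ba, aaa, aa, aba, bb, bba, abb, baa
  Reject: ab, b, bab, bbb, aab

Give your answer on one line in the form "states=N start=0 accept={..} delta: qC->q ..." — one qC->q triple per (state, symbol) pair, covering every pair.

states=2 start=0 accept={0} delta: 0a->0 0b->1 1a->0 1b->0

State merging on the prefix tree: take the shortest (then alphabetical) example prefix whose next move is undefined and point that move at state 0, else 1, else 2, ...; a target is out if some Accept/Reject pair would then sit in one state with the same input left (inseparable). If every existing state is out, open a new one.
a: 0a undefined. 0a->0: ok.
b: 0b undefined. 0b->0: no, a/ab meet in 0. Open state 1: 0b->1.
ba: 1a undefined. 1a->0: ok.
bb: 1b undefined. 1b->0: ok.
All examples now run through 2 states with every (state, symbol) defined. Accept strings end in {0}, Reject strings end in {1}; accept={0}.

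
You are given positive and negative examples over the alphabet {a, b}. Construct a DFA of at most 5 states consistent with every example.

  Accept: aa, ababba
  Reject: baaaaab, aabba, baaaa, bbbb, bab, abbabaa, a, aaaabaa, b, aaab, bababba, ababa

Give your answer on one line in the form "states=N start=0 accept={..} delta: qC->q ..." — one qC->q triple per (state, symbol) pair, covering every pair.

State merging on the prefix tree: take the shortest (then alphabetical) example prefix whose next move is undefined and point that move at state 0, else 1, else 2, ...; a target is out if some Accept/Reject pair would then sit in one state with the same input left (inseparable). If every existing state is out, open a new one.
a: 0a undefined. 0a->0: no, aa/a meet in 0. Open state 1: 0a->1.
b: 0b undefined. 0b->0: no, ababba/bababba meet in 1 with "babba" left. 0b->1: ok.
aa: 1a undefined. 1a->0: ok.
ab: 1b undefined. 1b->0: no, aa/bbbb meet in 0. 1b->1: no, aa/aabba meet in 0. Open state 2: 1b->2.
aba: 2a undefined. 2a->0: no, aa/aabba meet in 0. 2a->1: ok.
abb: 2b undefined. 2b->0: no, aa/abbabaa meet in 0. 2b->1: ok.
All examples now run through 3 states with every (state, symbol) defined. Accept strings end in {0}, Reject strings end in {1,2}; accept={0}.

states=3 start=0 accept={0} delta: 0a->1 0b->1 1a->0 1b->2 2a->1 2b->1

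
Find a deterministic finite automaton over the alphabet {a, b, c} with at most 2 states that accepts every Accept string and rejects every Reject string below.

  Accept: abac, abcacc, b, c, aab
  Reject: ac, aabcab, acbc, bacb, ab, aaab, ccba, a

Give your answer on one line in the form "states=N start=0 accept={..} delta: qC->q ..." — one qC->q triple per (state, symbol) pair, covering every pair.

State merging on the prefix tree: take the shortest (then alphabetical) example prefix whose next move is undefined and point that move at state 0, else 1, else 2, ...; a target is out if some Accept/Reject pair would then sit in one state with the same input left (inseparable). If every existing state is out, open a new one.
a: 0a undefined. 0a->0: no, b/ab meet in 0 with "b" left. Open state 1: 0a->1.
b: 0b undefined. 0b->0: ok.
c: 0c undefined. 0c->0: ok.
aa: 1a undefined. 1a->0: ok.
ab: 1b undefined. 1b->0: no, abac/ac meet in 1 with "c" left. 1b->1: ok.
ac: 1c undefined. 1c->0: no, abac/ac meet in 0. 1c->1: ok.
All examples now run through 2 states with every (state, symbol) defined. Accept strings end in {0}, Reject strings end in {1}; accept={0}.

states=2 start=0 accept={0} delta: 0a->1 0b->0 0c->0 1a->0 1b->1 1c->1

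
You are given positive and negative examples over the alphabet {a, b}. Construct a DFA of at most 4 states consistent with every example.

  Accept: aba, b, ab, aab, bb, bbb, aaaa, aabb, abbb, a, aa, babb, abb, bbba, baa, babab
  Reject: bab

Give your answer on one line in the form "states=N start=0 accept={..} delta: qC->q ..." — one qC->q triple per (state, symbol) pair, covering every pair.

Grow the machine one transition at a time. Run the examples from 0; the earliest place one falls off (shortest prefix, ties alphabetical) gets sent to the lowest-numbered state that keeps every Accept/Reject pair distinguishable — a pair clashes when both reach the same state with identical unread suffix — and to a fresh state only if none does.
a: 0a undefined. 0a->0: ok.
b: 0b undefined. 0b->0: no, aba/bab meet in 0. Open state 1: 0b->1.
ba: 1a undefined. 1a->0: no, b/bab meet in 1. 1a->1: no, bb/bab meet in 1 with "b" left. Open state 2: 1a->2.
bb: 1b undefined. 1b->0: ok.
baa: 2a undefined. 2a->0: ok.
bab: 2b undefined. 2b->0: no, bb/bab meet in 0. 2b->1: no, b/bab meet in 1. 2b->2: no, aba/bab meet in 2. Open state 3: 2b->3.
baba: 3a undefined. 3a->0: ok.
babb: 3b undefined. 3b->0: ok.
All examples now run through 4 states with every (state, symbol) defined. Accept strings end in {0,1,2}, Reject strings end in {3}; accept={0,1,2}.

states=4 start=0 accept={0,1,2} delta: 0a->0 0b->1 1a->2 1b->0 2a->0 2b->3 3a->0 3b->0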